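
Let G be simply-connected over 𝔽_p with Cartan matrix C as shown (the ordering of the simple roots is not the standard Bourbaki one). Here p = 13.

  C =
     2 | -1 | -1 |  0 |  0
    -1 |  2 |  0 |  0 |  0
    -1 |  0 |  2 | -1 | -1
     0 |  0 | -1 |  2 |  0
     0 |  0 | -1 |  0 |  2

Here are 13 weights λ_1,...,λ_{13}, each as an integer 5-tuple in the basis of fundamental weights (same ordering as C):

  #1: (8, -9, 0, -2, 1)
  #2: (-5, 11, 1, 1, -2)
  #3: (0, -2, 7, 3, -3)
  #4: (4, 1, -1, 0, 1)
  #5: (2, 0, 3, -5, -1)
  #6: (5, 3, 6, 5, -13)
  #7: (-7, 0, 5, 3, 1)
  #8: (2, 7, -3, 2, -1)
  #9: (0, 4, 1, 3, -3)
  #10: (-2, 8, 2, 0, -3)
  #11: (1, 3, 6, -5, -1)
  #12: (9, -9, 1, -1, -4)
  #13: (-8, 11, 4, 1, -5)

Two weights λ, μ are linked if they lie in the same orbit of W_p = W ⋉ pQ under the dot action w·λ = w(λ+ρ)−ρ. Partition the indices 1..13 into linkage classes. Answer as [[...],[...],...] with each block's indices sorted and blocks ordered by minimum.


D_5 Cartan matrix, 5 simple roots permuted; ρ=(1,1,1,1,1).

λ_j+ρ reflected into Ā_13 (⟨·,θ^∨⟩≤13); 5-tuples as given:

  [1] (1, 8, 0, 1, 2)
  [2] (1, 8, 0, 1, 2)
  [3] (1, 5, 0, 4, 2)
  [4] (3, 2, 0, 1, 2)
  [5] (3, 1, 0, 4, 0)
  [6] (1, 5, 0, 4, 2)
  [7] (1, 5, 0, 4, 2)
  [8] (1, 8, 0, 1, 2)
  [9] (1, 5, 0, 4, 2)
  [10] (1, 8, 0, 1, 2)
  [11] (3, 1, 0, 4, 0)
  [12] (1, 8, 0, 1, 2)
  [13] (1, 5, 0, 4, 2)

Grouping the 13 weights by Ā_13-representative: 4 linkage classes.

[[1, 2, 8, 10, 12], [3, 6, 7, 9, 13], [4], [5, 11]]


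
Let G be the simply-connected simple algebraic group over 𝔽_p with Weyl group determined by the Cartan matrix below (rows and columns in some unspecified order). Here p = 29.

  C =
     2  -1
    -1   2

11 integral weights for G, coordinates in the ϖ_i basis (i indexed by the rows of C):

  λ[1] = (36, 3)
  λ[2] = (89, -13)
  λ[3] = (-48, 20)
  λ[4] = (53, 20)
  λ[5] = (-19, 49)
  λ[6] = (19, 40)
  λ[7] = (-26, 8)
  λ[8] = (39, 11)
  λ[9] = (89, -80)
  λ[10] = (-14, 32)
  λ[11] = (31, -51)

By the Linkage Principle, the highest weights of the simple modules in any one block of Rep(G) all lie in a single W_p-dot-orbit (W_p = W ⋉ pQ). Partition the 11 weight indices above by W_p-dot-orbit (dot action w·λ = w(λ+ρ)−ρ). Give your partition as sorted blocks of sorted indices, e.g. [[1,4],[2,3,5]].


A_2 Cartan matrix, 2 simple roots permuted; ρ=(1,1).

λ_j+ρ reflected into Ā_29 (⟨·,θ^∨⟩≤29); 2-tuples as given:

    λ_1 → (17, 8)
    λ_2 → (9, 3)
    λ_3 → (3, 8)
    λ_4 → (17, 8)
    λ_5 → (3, 8)
    λ_6 → (9, 3)
    λ_7 → (9, 16)
    λ_8 → (6, 11)
    λ_9 → (3, 8)
    λ_10 → (9, 16)
    λ_11 → (3, 8)

5 distinct reps among the 11 weights ⇒ 5 W_29-linkage classes:

[[1, 4], [2, 6], [3, 5, 9, 11], [7, 10], [8]]


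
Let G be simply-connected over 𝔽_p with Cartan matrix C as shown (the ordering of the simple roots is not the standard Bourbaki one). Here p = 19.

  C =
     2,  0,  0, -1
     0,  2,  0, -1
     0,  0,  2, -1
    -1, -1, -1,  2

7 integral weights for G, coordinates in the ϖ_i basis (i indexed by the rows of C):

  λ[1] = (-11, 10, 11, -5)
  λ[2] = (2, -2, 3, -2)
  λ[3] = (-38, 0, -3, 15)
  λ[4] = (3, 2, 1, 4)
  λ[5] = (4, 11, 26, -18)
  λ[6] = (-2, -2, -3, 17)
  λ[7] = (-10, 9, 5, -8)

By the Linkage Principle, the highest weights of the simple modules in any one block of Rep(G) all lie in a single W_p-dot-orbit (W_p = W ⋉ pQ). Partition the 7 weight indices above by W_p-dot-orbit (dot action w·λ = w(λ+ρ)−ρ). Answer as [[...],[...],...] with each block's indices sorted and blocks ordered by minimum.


C ↔ D_4 under row/col permutation; |W(D_4)| = 192.

Ā_19 reps of the 7 weights (D_4, coords as presented):

  [1] (4, 3, 2, 5) · [2] (1, 1, 2, 1) · [3] (1, 1, 2, 1) · [4] (4, 3, 2, 5) · [5] (4, 3, 2, 5) · [6] (1, 1, 2, 1) · [7] (0, 1, 3, 6)

Linkage partition of the 7 weights (3 classes, p=19):

[[1, 4, 5], [2, 3, 6], [7]]


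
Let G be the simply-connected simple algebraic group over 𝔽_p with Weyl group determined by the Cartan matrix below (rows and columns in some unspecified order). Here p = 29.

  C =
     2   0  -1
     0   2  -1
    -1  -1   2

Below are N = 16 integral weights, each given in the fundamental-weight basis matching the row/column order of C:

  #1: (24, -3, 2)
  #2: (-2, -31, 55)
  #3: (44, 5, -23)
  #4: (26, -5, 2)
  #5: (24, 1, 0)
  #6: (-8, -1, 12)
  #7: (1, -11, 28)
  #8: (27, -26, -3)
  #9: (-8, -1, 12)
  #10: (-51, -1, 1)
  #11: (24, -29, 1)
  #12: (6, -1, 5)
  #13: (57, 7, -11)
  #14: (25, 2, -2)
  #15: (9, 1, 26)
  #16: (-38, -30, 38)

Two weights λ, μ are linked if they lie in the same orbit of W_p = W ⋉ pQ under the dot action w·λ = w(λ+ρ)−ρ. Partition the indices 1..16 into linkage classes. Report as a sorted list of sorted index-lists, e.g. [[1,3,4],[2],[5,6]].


Cartan matrix: type A_3 (|W|=24); un-permuting the 3 rows.

Ā_29 reps of the 16 weights (A_3, coords as presented):

  [1] (25, 2, 1) · [2] (25, 2, 1) · [3] (7, 0, 6) · [4] (25, 2, 1) · [5] (25, 2, 1) · [6] (7, 0, 6) · [7] (0, 8, 19) · [8] (1, 2, 25) · [9] (7, 0, 6) · [10] (0, 8, 19) · [11] (1, 2, 25) · [12] (7, 0, 6) · [13] (0, 8, 19) · [14] (25, 2, 1) · [15] (0, 8, 19) · [16] (0, 8, 19)

Partition of {1..16} into 4 W_29-dot-orbits:

[[1, 2, 4, 5, 14], [3, 6, 9, 12], [7, 10, 13, 15, 16], [8, 11]]


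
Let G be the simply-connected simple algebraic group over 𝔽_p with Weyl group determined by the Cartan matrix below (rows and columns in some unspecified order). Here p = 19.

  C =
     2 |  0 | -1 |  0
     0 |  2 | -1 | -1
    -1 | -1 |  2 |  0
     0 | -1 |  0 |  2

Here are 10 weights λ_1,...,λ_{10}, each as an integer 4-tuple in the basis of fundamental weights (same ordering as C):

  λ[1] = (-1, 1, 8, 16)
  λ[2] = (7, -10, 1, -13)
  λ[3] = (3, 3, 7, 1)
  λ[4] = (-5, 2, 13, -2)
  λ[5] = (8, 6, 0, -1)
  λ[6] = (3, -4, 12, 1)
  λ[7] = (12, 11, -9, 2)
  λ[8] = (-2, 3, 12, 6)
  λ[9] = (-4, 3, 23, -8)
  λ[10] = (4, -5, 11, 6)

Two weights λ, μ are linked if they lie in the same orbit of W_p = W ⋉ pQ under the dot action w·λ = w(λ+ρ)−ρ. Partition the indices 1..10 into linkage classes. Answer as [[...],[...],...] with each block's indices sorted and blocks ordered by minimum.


Cartan matrix: type A_4 (|W|=120); un-permuting the 4 rows.

Ā_19 reps of the 10 weights (A_4, coords as presented):

    λ_1+ρ ↦ (9, 2, 0, 8)
    λ_2+ρ ↦ (9, 7, 1, 0)
    λ_3+ρ ↦ (4, 4, 8, 2)
    λ_4+ρ ↦ (4, 2, 10, 1)
    λ_5+ρ ↦ (9, 7, 1, 0)
    λ_6+ρ ↦ (4, 2, 10, 1)
    λ_7+ρ ↦ (4, 4, 8, 2)
    λ_8+ρ ↦ (4, 4, 8, 2)
    λ_9+ρ ↦ (4, 2, 10, 1)
    λ_10+ρ ↦ (4, 4, 8, 2)

Partition of {1..10} into 4 W_19-dot-orbits:

[[1], [2, 5], [3, 7, 8, 10], [4, 6, 9]]


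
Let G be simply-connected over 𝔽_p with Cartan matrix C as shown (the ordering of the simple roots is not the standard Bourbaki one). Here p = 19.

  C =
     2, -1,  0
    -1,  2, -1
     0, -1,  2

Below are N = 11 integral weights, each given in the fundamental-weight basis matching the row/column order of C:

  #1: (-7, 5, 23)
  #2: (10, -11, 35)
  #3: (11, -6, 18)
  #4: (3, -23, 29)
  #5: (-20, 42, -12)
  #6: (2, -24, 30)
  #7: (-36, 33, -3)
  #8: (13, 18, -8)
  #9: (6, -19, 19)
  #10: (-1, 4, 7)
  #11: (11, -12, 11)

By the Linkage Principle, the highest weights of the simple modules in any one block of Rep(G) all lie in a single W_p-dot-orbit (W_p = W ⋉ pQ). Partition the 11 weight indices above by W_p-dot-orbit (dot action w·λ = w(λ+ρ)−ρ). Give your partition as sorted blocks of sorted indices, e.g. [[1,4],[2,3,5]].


Root system A_3: the 3×3 matrix C matches after relabeling.

λ_j+ρ reflected into Ā_19 (⟨·,θ^∨⟩≤19); 3-tuples as given:

    [1] (0, 5, 8)
    [2] (10, 7, 1)
    [3] (0, 5, 7)
    [4] (7, 1, 3)
    [5] (0, 5, 8)
    [6] (7, 1, 3)
    [7] (3, 13, 2)
    [8] (0, 5, 7)
    [9] (10, 7, 1)
    [10] (0, 5, 8)
    [11] (1, 11, 1)

Grouping the 11 weights by Ā_19-representative: 6 linkage classes.

[[1, 5, 10], [2, 9], [3, 8], [4, 6], [7], [11]]


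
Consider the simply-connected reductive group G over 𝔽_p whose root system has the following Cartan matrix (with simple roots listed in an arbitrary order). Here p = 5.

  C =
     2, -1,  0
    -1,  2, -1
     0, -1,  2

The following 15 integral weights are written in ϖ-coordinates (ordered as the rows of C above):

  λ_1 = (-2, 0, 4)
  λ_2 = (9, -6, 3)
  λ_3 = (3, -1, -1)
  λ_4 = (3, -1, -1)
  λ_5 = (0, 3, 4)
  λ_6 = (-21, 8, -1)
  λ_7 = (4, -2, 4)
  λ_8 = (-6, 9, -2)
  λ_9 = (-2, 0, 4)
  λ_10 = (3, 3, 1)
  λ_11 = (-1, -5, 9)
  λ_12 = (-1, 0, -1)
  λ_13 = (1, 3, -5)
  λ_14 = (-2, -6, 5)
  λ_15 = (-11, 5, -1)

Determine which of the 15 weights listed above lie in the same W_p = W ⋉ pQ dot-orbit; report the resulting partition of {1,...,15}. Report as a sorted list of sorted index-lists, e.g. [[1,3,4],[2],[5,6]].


Type A_3, rank 3, |W|=24; reorder rows/cols to standard.

W_5-reps of the 15 weights in Ā_5 (same 3-coord order as C):

    λ_1+ρ ↦ (0, 0, 4)
    λ_2+ρ ↦ (0, 0, 4)
    λ_3+ρ ↦ (4, 0, 0)
    λ_4+ρ ↦ (4, 0, 0)
    λ_5+ρ ↦ (4, 0, 0)
    λ_6+ρ ↦ (0, 1, 0)
    λ_7+ρ ↦ (0, 1, 0)
    λ_8+ρ ↦ (0, 0, 4)
    λ_9+ρ ↦ (0, 0, 4)
    λ_10+ρ ↦ (1, 0, 3)
    λ_11+ρ ↦ (0, 1, 0)
    λ_12+ρ ↦ (0, 1, 0)
    λ_13+ρ ↦ (1, 0, 3)
    λ_14+ρ ↦ (4, 0, 1)
    λ_15+ρ ↦ (0, 1, 0)

5 distinct reps among the 15 weights ⇒ 5 W_5-linkage classes:

[[1, 2, 8, 9], [3, 4, 5], [6, 7, 11, 12, 15], [10, 13], [14]]


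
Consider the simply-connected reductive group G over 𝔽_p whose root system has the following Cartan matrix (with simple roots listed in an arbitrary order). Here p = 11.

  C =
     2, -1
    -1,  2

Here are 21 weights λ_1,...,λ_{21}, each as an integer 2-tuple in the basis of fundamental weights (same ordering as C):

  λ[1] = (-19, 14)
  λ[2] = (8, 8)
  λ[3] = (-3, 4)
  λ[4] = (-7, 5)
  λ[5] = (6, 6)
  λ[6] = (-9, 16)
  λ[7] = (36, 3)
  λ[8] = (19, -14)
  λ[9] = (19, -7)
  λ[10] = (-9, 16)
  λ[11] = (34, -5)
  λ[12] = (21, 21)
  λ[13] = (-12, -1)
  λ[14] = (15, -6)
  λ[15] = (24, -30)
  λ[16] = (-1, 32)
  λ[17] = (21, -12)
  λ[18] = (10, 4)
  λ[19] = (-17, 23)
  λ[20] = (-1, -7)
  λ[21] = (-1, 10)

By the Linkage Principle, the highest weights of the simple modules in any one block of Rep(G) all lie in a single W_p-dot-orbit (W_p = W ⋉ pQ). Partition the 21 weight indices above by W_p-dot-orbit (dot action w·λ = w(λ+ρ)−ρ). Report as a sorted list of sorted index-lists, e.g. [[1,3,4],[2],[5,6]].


Type A_2, rank 2, |W|=6; reorder rows/cols to standard.

Folding the 21 weights λ_j+ρ into Ā_11 (reps in the given 2-coord order):

  1: (4, 4);  2: (2, 2);  3: (2, 3);  4: (6, 0);  5: (4, 4);  6: (2, 3);  7: (4, 4);  8: (2, 2);  9: (2, 3);  10: (2, 3);  11: (2, 2);  12: (0, 0);  13: (0, 11);  14: (6, 0);  15: (4, 4);  16: (0, 0);  17: (0, 0);  18: (6, 0);  19: (2, 3);  20: (6, 0);  21: (0, 11)

6 distinct reps among the 21 weights ⇒ 6 W_11-linkage classes:

[[1, 5, 7, 15], [2, 8, 11], [3, 6, 9, 10, 19], [4, 14, 18, 20], [12, 16, 17], [13, 21]]


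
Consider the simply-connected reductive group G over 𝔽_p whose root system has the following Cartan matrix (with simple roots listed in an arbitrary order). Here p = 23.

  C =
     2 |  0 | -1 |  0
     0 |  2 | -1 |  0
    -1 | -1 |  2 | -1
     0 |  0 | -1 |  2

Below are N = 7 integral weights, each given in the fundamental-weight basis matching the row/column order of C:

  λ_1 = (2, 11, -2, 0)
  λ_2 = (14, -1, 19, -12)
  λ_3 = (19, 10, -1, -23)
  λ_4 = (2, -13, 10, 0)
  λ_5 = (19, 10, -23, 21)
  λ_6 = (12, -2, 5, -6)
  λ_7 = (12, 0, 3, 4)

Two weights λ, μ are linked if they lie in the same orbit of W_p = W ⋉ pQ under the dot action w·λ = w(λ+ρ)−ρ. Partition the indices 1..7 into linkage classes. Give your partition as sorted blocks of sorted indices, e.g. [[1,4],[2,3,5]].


Cartan matrix: type D_4 (|W|=192); un-permuting the 4 rows.

Alcove-folded reps (p=23, 7 weights, presented ϖ-order):

  1: (2, 11, 1, 0)
  2: (2, 11, 1, 0)
  3: (2, 11, 1, 0)
  4: (2, 11, 1, 0)
  5: (2, 11, 1, 0)
  6: (13, 1, 0, 5)
  7: (13, 1, 0, 5)

These 7 weights hit 2 W_23-dot-orbits; sizes (5, 2):

[[1, 2, 3, 4, 5], [6, 7]]


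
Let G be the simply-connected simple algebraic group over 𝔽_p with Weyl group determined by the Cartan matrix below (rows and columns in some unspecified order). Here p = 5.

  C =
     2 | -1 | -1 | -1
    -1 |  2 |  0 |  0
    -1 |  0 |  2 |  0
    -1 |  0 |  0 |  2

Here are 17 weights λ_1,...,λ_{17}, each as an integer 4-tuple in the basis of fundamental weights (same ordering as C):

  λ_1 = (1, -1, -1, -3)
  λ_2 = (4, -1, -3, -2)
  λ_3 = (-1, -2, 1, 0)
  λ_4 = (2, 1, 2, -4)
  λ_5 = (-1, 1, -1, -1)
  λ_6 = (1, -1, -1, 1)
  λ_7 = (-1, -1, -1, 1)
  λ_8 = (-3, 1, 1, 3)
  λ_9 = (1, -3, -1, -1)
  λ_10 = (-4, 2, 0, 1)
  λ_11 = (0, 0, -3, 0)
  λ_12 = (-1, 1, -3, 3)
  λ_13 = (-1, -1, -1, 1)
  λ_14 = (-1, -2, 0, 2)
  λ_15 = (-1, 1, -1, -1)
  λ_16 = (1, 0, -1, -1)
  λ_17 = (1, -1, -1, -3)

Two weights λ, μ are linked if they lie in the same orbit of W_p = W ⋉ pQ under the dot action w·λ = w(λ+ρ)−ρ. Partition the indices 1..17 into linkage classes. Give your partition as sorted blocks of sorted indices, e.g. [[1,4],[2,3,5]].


C ↔ D_4 under row/col permutation; |W(D_4)| = 192.

Each λ_j+ρ reduced to Ā_5; 4-tuples below use C's row order:

  1: (0, 0, 0, 2);  2: (0, 0, 2, 1);  3: (1, 0, 1, 0);  4: (2, 1, 0, 0);  5: (0, 2, 0, 0);  6: (1, 0, 0, 2);  7: (0, 0, 0, 2);  8: (1, 0, 0, 2);  9: (0, 2, 0, 0);  10: (0, 0, 2, 1);  11: (1, 0, 1, 0);  12: (1, 0, 0, 2);  13: (0, 0, 0, 2);  14: (1, 0, 0, 2);  15: (0, 2, 0, 0);  16: (2, 1, 0, 0);  17: (0, 0, 0, 2)

6 distinct reps among the 17 weights ⇒ 6 W_5-linkage classes:

[[1, 7, 13, 17], [2, 10], [3, 11], [4, 16], [5, 9, 15], [6, 8, 12, 14]]


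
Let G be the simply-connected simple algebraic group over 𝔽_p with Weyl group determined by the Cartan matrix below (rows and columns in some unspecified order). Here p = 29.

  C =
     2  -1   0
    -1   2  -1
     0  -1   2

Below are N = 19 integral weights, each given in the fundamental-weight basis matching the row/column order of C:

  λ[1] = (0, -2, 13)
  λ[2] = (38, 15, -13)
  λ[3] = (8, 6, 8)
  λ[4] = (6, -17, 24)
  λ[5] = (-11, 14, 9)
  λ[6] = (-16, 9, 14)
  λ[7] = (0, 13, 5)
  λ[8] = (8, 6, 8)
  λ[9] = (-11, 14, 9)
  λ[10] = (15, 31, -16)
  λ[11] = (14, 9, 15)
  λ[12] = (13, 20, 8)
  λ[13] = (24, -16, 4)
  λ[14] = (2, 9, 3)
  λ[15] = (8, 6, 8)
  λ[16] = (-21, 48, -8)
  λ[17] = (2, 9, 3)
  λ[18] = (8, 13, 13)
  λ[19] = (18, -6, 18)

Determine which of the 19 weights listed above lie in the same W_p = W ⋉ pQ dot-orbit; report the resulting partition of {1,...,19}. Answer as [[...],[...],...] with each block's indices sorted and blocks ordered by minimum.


Root system A_3: the 3×3 matrix C matches after relabeling.

λ_j+ρ reflected into Ā_29 (⟨·,θ^∨⟩≤29); 3-tuples as given:

  [1] (0, 1, 13);  [2] (3, 10, 4);  [3] (9, 7, 9);  [4] (9, 7, 9);  [5] (10, 5, 10);  [6] (10, 5, 10);  [7] (1, 14, 6);  [8] (9, 7, 9);  [9] (10, 5, 10);  [10] (3, 10, 4);  [11] (3, 10, 4);  [12] (1, 14, 6);  [13] (10, 5, 10);  [14] (3, 10, 4);  [15] (9, 7, 9);  [16] (0, 9, 13);  [17] (3, 10, 4);  [18] (1, 14, 6);  [19] (10, 5, 10)

6 distinct reps among the 19 weights ⇒ 6 W_29-linkage classes:

[[1], [2, 10, 11, 14, 17], [3, 4, 8, 15], [5, 6, 9, 13, 19], [7, 12, 18], [16]]


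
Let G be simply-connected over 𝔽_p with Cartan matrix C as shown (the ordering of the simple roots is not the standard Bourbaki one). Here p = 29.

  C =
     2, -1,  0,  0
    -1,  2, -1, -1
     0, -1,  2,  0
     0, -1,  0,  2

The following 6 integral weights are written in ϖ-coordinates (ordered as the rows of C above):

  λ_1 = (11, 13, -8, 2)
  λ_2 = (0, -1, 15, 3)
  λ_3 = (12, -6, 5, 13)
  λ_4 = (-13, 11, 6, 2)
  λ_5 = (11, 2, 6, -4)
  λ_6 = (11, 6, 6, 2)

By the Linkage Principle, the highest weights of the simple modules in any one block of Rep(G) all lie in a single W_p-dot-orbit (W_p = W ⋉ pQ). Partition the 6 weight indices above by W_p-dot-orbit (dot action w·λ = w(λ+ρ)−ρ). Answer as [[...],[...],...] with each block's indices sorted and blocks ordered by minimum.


C ↔ D_4 under row/col permutation; |W(D_4)| = 192.

W_29-reps of the 6 weights in Ā_29 (same 4-coord order as C):

  λ_1 → (12, 0, 7, 3)
  λ_2 → (1, 0, 16, 4)
  λ_3 → (8, 5, 1, 9)
  λ_4 → (12, 0, 7, 3)
  λ_5 → (12, 0, 7, 3)
  λ_6 → (12, 0, 7, 3)

Grouping the 6 weights by Ā_29-representative: 3 linkage classes.

[[1, 4, 5, 6], [2], [3]]


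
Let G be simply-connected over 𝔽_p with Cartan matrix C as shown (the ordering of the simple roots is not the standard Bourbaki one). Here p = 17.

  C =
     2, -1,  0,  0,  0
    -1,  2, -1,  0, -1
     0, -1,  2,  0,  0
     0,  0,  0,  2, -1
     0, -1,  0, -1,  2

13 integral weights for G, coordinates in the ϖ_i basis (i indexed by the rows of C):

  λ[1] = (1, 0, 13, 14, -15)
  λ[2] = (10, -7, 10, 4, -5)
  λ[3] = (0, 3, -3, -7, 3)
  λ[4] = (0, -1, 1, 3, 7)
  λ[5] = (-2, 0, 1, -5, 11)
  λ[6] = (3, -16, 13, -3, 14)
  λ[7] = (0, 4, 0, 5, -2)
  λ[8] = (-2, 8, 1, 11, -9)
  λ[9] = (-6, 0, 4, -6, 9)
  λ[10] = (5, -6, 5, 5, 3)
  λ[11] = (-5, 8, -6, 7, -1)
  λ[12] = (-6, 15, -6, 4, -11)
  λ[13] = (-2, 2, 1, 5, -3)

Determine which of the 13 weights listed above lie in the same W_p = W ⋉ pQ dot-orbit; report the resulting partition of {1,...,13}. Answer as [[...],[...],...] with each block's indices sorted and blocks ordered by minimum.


C ↔ D_5 under row/col permutation; |W(D_5)| = 1920.

Ā_17 reps of the 13 weights (D_5, coords as presented):

  λ_1 → (11, 1, 1, 0, 1) · λ_2 → (1, 4, 1, 5, 1) · λ_3 → (1, 0, 2, 4, 2) · λ_4 → (1, 0, 2, 4, 2) · λ_5 → (1, 0, 2, 4, 2) · λ_6 → (11, 1, 1, 0, 1) · λ_7 → (1, 4, 1, 5, 1) · λ_8 → (1, 0, 2, 4, 2) · λ_9 → (1, 4, 1, 5, 1) · λ_10 → (1, 4, 1, 5, 1) · λ_11 → (4, 0, 5, 8, 0) · λ_12 → (1, 4, 1, 5, 1) · λ_13 → (1, 0, 2, 4, 2)

Partition of {1..13} into 4 W_17-dot-orbits:

[[1, 6], [2, 7, 9, 10, 12], [3, 4, 5, 8, 13], [11]]


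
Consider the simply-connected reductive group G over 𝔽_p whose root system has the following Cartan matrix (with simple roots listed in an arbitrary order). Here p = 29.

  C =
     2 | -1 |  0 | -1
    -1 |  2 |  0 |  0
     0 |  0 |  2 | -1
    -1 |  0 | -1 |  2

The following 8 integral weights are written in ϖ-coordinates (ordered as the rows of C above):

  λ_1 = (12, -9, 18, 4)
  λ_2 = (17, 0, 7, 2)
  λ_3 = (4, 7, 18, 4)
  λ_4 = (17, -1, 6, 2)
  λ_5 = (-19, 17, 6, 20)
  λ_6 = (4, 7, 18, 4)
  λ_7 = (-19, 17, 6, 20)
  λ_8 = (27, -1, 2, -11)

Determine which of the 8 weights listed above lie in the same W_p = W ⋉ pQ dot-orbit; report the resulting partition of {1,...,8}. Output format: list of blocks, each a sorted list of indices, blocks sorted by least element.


Type A_4, rank 4, |W|=120; reorder rows/cols to standard.

Each λ_j+ρ reduced to Ā_29; 4-tuples below use C's row order:

    λ_1 → (5, 0, 11, 5)
    λ_2 → (18, 0, 7, 3)
    λ_3 → (5, 0, 11, 5)
    λ_4 → (18, 0, 7, 3)
    λ_5 → (18, 0, 7, 3)
    λ_6 → (5, 0, 11, 5)
    λ_7 → (18, 0, 7, 3)
    λ_8 → (18, 0, 7, 3)

Partition of {1..8} into 2 W_29-dot-orbits:

[[1, 3, 6], [2, 4, 5, 7, 8]]


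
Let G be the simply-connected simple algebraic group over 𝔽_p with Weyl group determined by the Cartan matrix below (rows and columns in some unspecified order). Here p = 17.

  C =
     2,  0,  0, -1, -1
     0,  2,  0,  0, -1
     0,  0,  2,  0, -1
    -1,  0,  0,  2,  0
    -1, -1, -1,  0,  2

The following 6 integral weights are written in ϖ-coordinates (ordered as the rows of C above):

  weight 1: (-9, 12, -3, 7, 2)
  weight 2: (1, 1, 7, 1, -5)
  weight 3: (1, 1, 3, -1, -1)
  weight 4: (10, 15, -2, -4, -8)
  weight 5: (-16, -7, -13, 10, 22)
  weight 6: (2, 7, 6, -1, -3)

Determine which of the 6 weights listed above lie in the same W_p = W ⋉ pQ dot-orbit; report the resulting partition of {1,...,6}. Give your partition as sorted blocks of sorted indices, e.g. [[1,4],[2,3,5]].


Root system D_5: the 5×5 matrix C matches after relabeling.

Ā_17 reps of the 6 weights (D_5, coords as presented):

    λ_1 → (1, 6, 5, 0, 2)
    λ_2 → (2, 2, 4, 0, 0)
    λ_3 → (2, 2, 4, 0, 0)
    λ_4 → (1, 6, 5, 0, 2)
    λ_5 → (4, 4, 2, 2, 0)
    λ_6 → (1, 6, 5, 0, 2)

Grouping the 6 weights by Ā_17-representative: 3 linkage classes.

[[1, 4, 6], [2, 3], [5]]


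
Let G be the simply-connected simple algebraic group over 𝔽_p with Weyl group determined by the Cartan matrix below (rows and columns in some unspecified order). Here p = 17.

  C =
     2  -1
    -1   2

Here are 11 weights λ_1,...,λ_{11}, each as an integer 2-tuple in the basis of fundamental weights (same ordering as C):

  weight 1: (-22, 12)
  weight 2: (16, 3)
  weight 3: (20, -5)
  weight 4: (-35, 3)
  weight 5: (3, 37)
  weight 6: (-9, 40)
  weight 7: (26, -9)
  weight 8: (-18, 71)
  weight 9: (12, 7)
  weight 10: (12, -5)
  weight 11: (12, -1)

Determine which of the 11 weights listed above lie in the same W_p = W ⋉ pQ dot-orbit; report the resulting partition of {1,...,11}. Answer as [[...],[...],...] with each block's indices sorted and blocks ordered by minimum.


A_2 Cartan matrix, 2 simple roots permuted; ρ=(1,1).

Ā_17 reps of the 11 weights (A_2, coords as presented):

    λ_1 → (9, 4)
    λ_2 → (13, 0)
    λ_3 → (13, 0)
    λ_4 → (13, 0)
    λ_5 → (9, 4)
    λ_6 → (9, 7)
    λ_7 → (7, 2)
    λ_8 → (13, 0)
    λ_9 → (9, 4)
    λ_10 → (9, 4)
    λ_11 → (13, 0)

Grouping the 11 weights by Ā_17-representative: 4 linkage classes.

[[1, 5, 9, 10], [2, 3, 4, 8, 11], [6], [7]]


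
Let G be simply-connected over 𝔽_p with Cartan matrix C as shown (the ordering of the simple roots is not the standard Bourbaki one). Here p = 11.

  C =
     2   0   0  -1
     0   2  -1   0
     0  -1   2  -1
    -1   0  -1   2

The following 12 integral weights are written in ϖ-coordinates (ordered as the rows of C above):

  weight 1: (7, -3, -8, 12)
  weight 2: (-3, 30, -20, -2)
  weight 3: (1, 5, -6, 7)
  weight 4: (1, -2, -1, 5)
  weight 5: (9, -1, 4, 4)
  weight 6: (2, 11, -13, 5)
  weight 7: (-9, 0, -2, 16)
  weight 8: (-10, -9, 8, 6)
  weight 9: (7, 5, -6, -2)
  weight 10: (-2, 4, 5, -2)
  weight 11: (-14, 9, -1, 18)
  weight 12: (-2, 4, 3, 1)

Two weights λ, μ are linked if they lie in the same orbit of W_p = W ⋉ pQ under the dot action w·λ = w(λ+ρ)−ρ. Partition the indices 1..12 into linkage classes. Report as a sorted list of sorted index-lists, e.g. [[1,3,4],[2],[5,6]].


Cartan matrix: type A_4 (|W|=120); un-permuting the 4 rows.

λ_j+ρ reflected into Ā_11 (⟨·,θ^∨⟩≤11); 4-tuples as given:

    λ_1+ρ ↦ (2, 2, 1, 1)
    λ_2+ρ ↦ (8, 2, 0, 1)
    λ_3+ρ ↦ (2, 1, 5, 3)
    λ_4+ρ ↦ (2, 0, 1, 5)
    λ_5+ρ ↦ (1, 5, 4, 1)
    λ_6+ρ ↦ (2, 1, 5, 3)
    λ_7+ρ ↦ (2, 1, 5, 3)
    λ_8+ρ ↦ (2, 2, 1, 1)
    λ_9+ρ ↦ (2, 0, 1, 5)
    λ_10+ρ ↦ (1, 5, 4, 1)
    λ_11+ρ ↦ (2, 0, 1, 5)
    λ_12+ρ ↦ (1, 5, 4, 1)

Linkage partition of the 12 weights (5 classes, p=11):

[[1, 8], [2], [3, 6, 7], [4, 9, 11], [5, 10, 12]]


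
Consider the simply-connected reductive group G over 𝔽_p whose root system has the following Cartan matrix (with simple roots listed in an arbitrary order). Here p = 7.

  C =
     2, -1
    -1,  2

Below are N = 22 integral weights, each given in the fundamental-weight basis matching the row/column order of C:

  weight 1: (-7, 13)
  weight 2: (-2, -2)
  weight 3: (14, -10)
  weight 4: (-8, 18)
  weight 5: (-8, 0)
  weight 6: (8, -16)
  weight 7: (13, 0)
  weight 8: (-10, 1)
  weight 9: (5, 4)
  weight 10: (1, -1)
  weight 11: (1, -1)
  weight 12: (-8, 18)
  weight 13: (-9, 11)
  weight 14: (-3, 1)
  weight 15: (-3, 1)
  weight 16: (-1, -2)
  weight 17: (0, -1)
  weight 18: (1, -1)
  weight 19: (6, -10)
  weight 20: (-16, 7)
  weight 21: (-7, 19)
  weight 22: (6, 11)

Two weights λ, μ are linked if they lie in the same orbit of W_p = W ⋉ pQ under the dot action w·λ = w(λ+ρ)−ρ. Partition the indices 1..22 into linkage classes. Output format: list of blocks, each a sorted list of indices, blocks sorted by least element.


Dynkin diagram of C (from the 2 off-diagonal −1 entries): A_2.

W_7-reps of the 22 weights in Ā_7 (same 2-coord order as C):

  [1] (1, 0);  [2] (1, 1);  [3] (1, 1);  [4] (0, 5);  [5] (1, 6);  [6] (1, 1);  [7] (1, 6);  [8] (0, 5);  [9] (2, 1);  [10] (2, 0);  [11] (2, 0);  [12] (0, 5);  [13] (2, 1);  [14] (2, 0);  [15] (2, 0);  [16] (1, 0);  [17] (1, 0);  [18] (2, 0);  [19] (0, 5);  [20] (1, 0);  [21] (1, 6);  [22] (0, 5)

Grouping the 22 weights by Ā_7-representative: 6 linkage classes.

[[1, 16, 17, 20], [2, 3, 6], [4, 8, 12, 19, 22], [5, 7, 21], [9, 13], [10, 11, 14, 15, 18]]


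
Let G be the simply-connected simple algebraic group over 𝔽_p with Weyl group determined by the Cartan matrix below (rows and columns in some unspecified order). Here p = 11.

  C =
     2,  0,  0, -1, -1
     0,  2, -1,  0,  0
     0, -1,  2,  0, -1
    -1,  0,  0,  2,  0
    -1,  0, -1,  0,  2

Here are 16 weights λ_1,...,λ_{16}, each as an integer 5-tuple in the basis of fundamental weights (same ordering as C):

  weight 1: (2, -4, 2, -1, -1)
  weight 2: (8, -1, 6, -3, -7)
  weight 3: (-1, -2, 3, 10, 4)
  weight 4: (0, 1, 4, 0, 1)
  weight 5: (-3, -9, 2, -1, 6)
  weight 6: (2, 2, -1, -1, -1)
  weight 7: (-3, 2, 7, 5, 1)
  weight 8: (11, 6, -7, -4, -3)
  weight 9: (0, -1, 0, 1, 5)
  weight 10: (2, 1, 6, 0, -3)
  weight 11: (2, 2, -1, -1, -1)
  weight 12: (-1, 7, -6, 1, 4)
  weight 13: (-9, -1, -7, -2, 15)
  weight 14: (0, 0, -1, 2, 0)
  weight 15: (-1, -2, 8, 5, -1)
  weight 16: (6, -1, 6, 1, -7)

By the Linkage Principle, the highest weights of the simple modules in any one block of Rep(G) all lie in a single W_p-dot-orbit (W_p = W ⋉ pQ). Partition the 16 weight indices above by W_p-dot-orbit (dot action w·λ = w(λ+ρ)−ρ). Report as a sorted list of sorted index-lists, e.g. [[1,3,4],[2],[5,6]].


C ↔ A_5 under row/col permutation; |W(A_5)| = 720.

W_11-reps of the 16 weights in Ā_11 (same 5-coord order as C):

    λ_1+ρ ↦ (3, 3, 0, 0, 0)
    λ_2+ρ ↦ (1, 0, 1, 2, 6)
    λ_3+ρ ↦ (0, 3, 5, 2, 0)
    λ_4+ρ ↦ (1, 2, 5, 1, 2)
    λ_5+ρ ↦ (0, 3, 5, 2, 0)
    λ_6+ρ ↦ (3, 3, 0, 0, 0)
    λ_7+ρ ↦ (0, 3, 5, 2, 0)
    λ_8+ρ ↦ (1, 0, 1, 2, 6)
    λ_9+ρ ↦ (1, 0, 1, 2, 6)
    λ_10+ρ ↦ (1, 2, 5, 1, 2)
    λ_11+ρ ↦ (3, 3, 0, 0, 0)
    λ_12+ρ ↦ (0, 3, 5, 2, 0)
    λ_13+ρ ↦ (1, 1, 0, 3, 1)
    λ_14+ρ ↦ (1, 1, 0, 3, 1)
    λ_15+ρ ↦ (0, 3, 5, 2, 0)
    λ_16+ρ ↦ (1, 0, 1, 2, 6)

Partition of {1..16} into 5 W_11-dot-orbits:

[[1, 6, 11], [2, 8, 9, 16], [3, 5, 7, 12, 15], [4, 10], [13, 14]]


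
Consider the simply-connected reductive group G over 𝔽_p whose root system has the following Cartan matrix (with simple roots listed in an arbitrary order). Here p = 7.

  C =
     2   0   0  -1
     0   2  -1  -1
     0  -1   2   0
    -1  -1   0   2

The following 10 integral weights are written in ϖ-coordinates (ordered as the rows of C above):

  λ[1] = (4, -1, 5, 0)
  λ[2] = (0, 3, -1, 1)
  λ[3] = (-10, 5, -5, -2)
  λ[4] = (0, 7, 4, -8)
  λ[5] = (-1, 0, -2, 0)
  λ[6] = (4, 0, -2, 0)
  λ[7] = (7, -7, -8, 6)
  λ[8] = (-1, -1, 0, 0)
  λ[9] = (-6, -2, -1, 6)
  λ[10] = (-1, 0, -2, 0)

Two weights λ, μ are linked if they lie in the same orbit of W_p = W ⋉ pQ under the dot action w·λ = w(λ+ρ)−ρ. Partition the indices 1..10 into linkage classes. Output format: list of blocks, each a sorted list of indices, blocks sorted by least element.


Cartan matrix: type A_4 (|W|=120); un-permuting the 4 rows.

Each λ_j+ρ reduced to Ā_7; 4-tuples below use C's row order:

  [1] (0, 0, 1, 1)
  [2] (1, 4, 0, 2)
  [3] (1, 3, 1, 1)
  [4] (0, 0, 1, 1)
  [5] (0, 0, 1, 1)
  [6] (5, 0, 1, 1)
  [7] (5, 0, 1, 1)
  [8] (0, 0, 1, 1)
  [9] (5, 0, 1, 1)
  [10] (0, 0, 1, 1)

Partition of {1..10} into 4 W_7-dot-orbits:

[[1, 4, 5, 8, 10], [2], [3], [6, 7, 9]]


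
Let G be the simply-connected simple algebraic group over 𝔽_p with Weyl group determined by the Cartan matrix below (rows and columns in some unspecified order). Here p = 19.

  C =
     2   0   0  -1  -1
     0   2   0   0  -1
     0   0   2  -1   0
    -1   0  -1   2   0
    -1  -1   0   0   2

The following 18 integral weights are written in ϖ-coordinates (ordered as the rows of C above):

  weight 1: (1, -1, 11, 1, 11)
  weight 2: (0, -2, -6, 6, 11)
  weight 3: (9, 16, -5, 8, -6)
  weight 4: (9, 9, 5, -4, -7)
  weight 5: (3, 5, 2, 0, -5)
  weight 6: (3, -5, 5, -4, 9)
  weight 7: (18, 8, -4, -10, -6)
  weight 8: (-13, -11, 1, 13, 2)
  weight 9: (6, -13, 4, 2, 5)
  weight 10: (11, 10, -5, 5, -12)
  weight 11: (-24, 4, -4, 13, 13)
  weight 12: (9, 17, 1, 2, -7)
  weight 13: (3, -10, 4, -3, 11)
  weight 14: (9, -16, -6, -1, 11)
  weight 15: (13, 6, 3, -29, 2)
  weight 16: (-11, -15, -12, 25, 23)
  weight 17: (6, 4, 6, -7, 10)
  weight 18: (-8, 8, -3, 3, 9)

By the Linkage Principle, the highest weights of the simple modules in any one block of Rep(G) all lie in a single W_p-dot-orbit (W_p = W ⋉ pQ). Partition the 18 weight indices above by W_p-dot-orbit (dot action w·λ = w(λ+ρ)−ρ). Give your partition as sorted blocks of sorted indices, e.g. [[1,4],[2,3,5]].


Type A_5, rank 5, |W|=720; reorder rows/cols to standard.

Alcove-folded reps (p=19, 18 weights, presented ϖ-order):

  λ_1 → (2, 9, 3, 2, 3)
  λ_2 → (1, 0, 4, 2, 11)
  λ_3 → (2, 0, 5, 3, 5)
  λ_4 → (1, 4, 3, 3, 6)
  λ_5 → (0, 2, 3, 1, 4)
  λ_6 → (1, 4, 3, 3, 6)
  λ_7 → (2, 0, 5, 3, 5)
  λ_8 → (2, 9, 3, 2, 3)
  λ_9 → (1, 4, 3, 3, 6)
  λ_10 → (1, 0, 4, 2, 11)
  λ_11 → (2, 0, 5, 3, 5)
  λ_12 → (1, 4, 3, 3, 6)
  λ_13 → (2, 9, 3, 2, 3)
  λ_14 → (2, 9, 3, 2, 3)
  λ_15 → (2, 0, 5, 3, 5)
  λ_16 → (2, 0, 5, 3, 5)
  λ_17 → (1, 0, 4, 2, 11)
  λ_18 → (2, 9, 3, 2, 3)

Linkage partition of the 18 weights (5 classes, p=19):

[[1, 8, 13, 14, 18], [2, 10, 17], [3, 7, 11, 15, 16], [4, 6, 9, 12], [5]]


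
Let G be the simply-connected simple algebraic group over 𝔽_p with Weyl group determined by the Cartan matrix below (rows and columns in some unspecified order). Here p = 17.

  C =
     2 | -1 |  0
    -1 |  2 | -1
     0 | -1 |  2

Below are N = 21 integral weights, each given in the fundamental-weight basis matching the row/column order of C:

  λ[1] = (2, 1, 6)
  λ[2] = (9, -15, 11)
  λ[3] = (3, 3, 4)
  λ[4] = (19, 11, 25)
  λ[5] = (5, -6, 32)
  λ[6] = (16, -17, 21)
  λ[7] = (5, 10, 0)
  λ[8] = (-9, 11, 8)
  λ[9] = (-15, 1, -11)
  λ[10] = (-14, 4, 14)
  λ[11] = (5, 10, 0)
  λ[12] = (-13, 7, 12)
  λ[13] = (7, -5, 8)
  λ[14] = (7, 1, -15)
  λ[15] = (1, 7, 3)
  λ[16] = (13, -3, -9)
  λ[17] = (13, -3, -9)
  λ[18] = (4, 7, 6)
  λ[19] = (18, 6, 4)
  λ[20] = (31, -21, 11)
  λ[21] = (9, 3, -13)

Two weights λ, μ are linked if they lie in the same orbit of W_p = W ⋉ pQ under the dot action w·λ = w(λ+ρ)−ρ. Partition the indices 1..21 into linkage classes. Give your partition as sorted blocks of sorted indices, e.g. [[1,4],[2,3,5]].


Type A_3, rank 3, |W|=24; reorder rows/cols to standard.

λ_j+ρ reflected into Ā_17 (⟨·,θ^∨⟩≤17); 3-tuples as given:

  1: (3, 2, 7)
  2: (4, 8, 2)
  3: (4, 4, 5)
  4: (4, 8, 2)
  5: (5, 11, 0)
  6: (5, 11, 0)
  7: (5, 11, 0)
  8: (4, 4, 5)
  9: (3, 2, 7)
  10: (2, 8, 4)
  11: (5, 11, 0)
  12: (4, 4, 5)
  13: (4, 4, 5)
  14: (4, 8, 2)
  15: (2, 8, 4)
  16: (4, 8, 2)
  17: (4, 8, 2)
  18: (2, 8, 4)
  19: (3, 2, 7)
  20: (3, 2, 7)
  21: (2, 8, 4)

These 21 weights hit 5 W_17-dot-orbits; sizes (4, 5, 4, 4, 4):

[[1, 9, 19, 20], [2, 4, 14, 16, 17], [3, 8, 12, 13], [5, 6, 7, 11], [10, 15, 18, 21]]


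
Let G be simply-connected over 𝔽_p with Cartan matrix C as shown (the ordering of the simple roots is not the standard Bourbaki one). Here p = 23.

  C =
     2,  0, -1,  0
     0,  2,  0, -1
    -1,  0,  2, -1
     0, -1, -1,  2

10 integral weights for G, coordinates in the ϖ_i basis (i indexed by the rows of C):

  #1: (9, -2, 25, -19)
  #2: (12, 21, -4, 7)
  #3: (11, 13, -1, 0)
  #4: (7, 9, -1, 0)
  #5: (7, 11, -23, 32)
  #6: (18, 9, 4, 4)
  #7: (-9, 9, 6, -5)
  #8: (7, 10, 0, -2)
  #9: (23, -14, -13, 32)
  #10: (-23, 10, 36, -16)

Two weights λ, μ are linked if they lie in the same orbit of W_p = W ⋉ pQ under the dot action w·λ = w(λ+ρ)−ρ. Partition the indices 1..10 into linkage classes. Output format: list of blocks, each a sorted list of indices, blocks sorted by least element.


A_4 Cartan matrix, 4 simple roots permuted; ρ=(1,1,1,1).

λ_j+ρ reflected into Ā_23 (⟨·,θ^∨⟩≤23); 4-tuples as given:

  [1] (3, 5, 4, 1)
  [2] (3, 5, 4, 1)
  [3] (8, 10, 0, 1)
  [4] (8, 10, 0, 1)
  [5] (8, 10, 0, 1)
  [6] (3, 5, 4, 1)
  [7] (3, 5, 4, 1)
  [8] (8, 10, 0, 1)
  [9] (10, 8, 1, 1)
  [10] (8, 10, 0, 1)

Grouping the 10 weights by Ā_23-representative: 3 linkage classes.

[[1, 2, 6, 7], [3, 4, 5, 8, 10], [9]]


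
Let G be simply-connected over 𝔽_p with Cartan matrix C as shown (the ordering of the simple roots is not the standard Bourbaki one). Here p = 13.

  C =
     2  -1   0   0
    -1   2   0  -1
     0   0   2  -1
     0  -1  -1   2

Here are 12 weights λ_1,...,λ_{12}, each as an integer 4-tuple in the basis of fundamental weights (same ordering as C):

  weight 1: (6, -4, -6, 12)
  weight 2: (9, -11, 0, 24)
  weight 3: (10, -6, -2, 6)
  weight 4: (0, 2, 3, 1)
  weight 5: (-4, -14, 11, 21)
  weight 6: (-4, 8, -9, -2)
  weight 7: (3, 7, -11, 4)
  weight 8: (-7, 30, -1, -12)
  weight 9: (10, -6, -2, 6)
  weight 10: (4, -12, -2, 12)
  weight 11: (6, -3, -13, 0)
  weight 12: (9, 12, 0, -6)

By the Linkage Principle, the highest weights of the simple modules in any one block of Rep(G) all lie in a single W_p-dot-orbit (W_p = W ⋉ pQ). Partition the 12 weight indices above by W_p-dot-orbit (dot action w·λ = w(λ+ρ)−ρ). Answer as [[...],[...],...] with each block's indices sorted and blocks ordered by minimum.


Root system A_4: the 4×4 matrix C matches after relabeling.

W_13-reps of the 12 weights in Ā_13 (same 4-coord order as C):

    λ_1+ρ ↦ (0, 3, 1, 5)
    λ_2+ρ ↦ (2, 1, 0, 0)
    λ_3+ρ ↦ (6, 5, 1, 1)
    λ_4+ρ ↦ (1, 3, 4, 2)
    λ_5+ρ ↦ (0, 3, 1, 5)
    λ_6+ρ ↦ (0, 3, 1, 5)
    λ_7+ρ ↦ (0, 3, 1, 5)
    λ_8+ρ ↦ (6, 5, 1, 1)
    λ_9+ρ ↦ (6, 5, 1, 1)
    λ_10+ρ ↦ (6, 5, 1, 1)
    λ_11+ρ ↦ (6, 5, 1, 1)
    λ_12+ρ ↦ (0, 3, 1, 5)

Grouping the 12 weights by Ā_13-representative: 4 linkage classes.

[[1, 5, 6, 7, 12], [2], [3, 8, 9, 10, 11], [4]]


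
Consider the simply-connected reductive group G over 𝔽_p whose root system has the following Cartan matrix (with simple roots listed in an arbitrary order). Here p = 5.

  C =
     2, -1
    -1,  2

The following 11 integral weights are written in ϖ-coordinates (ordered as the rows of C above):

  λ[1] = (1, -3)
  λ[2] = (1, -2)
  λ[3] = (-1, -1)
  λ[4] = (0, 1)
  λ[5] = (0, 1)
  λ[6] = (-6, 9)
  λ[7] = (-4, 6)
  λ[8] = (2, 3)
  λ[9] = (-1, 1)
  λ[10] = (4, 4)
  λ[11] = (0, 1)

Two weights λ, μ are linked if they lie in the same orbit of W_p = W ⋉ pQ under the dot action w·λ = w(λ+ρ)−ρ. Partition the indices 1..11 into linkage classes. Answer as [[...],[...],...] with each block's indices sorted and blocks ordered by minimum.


Cartan matrix: type A_2 (|W|=6); un-permuting the 2 rows.

λ_j+ρ reflected into Ā_5 (⟨·,θ^∨⟩≤5); 2-tuples as given:

  λ_1+ρ ↦ (0, 2) · λ_2+ρ ↦ (1, 1) · λ_3+ρ ↦ (0, 0) · λ_4+ρ ↦ (1, 2) · λ_5+ρ ↦ (1, 2) · λ_6+ρ ↦ (0, 0) · λ_7+ρ ↦ (1, 2) · λ_8+ρ ↦ (1, 2) · λ_9+ρ ↦ (0, 2) · λ_10+ρ ↦ (0, 0) · λ_11+ρ ↦ (1, 2)

These 11 weights hit 4 W_5-dot-orbits; sizes (2, 1, 3, 5):

[[1, 9], [2], [3, 6, 10], [4, 5, 7, 8, 11]]


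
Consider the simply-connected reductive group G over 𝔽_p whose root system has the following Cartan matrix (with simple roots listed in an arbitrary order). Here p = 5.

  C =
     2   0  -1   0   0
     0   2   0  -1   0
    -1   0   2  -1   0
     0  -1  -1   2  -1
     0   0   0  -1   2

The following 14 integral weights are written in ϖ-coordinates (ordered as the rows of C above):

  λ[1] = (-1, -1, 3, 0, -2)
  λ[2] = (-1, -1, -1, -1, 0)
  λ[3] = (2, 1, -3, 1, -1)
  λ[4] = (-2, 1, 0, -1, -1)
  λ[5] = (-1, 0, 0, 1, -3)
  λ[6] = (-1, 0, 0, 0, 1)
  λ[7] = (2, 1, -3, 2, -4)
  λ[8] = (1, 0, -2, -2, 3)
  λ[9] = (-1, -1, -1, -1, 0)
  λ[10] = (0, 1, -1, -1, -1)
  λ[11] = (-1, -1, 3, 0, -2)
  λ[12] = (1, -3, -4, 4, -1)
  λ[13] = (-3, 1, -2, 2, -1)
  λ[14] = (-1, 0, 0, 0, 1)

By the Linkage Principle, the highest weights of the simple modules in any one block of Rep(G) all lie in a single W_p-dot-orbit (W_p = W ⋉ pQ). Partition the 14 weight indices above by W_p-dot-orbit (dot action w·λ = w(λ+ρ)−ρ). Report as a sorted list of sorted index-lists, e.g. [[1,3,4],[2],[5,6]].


Cartan matrix: type D_5 (|W|=1920); un-permuting the 5 rows.

Alcove-folded reps (p=5, 14 weights, presented ϖ-order):

  [1] (0, 0, 0, 0, 1)
  [2] (0, 0, 0, 0, 1)
  [3] (1, 2, 0, 0, 0)
  [4] (1, 2, 0, 0, 0)
  [5] (0, 1, 1, 0, 2)
  [6] (1, 1, 0, 0, 2)
  [7] (0, 0, 1, 1, 1)
  [8] (0, 1, 1, 0, 2)
  [9] (0, 0, 0, 0, 1)
  [10] (1, 2, 0, 0, 0)
  [11] (0, 0, 0, 0, 1)
  [12] (1, 2, 0, 0, 0)
  [13] (1, 2, 0, 0, 0)
  [14] (1, 1, 0, 0, 2)

The 14 indices split into 5 linkage classes (same alcove rep ⇔ same W_5-dot-orbit):

[[1, 2, 9, 11], [3, 4, 10, 12, 13], [5, 8], [6, 14], [7]]


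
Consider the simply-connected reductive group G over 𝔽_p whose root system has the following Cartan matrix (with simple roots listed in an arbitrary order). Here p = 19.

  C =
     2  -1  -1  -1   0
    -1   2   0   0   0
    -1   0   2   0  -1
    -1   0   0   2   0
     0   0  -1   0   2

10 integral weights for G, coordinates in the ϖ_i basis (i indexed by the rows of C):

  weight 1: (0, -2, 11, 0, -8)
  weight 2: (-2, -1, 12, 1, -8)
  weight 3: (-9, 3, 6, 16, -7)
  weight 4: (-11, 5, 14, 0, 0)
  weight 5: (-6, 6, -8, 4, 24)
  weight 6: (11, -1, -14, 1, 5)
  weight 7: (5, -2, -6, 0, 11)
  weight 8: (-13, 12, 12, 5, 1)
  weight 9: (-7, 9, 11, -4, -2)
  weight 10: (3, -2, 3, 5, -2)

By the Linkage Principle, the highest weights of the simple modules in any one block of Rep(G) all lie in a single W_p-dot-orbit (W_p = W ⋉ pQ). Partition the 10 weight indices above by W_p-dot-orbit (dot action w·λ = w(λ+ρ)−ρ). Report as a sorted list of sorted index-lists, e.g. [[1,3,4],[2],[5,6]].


Cartan matrix: type D_5 (|W|=1920); un-permuting the 5 rows.

Folding the 10 weights λ_j+ρ into Ā_19 (reps in the given 5-coord order):

  [1] (0, 1, 5, 1, 7) · [2] (0, 1, 5, 1, 7) · [3] (3, 1, 2, 6, 1) · [4] (3, 1, 2, 6, 1) · [5] (0, 1, 5, 1, 7) · [6] (0, 1, 5, 1, 7) · [7] (0, 1, 5, 1, 7) · [8] (3, 1, 2, 6, 1) · [9] (3, 1, 2, 6, 1) · [10] (3, 1, 2, 6, 1)

These 10 weights hit 2 W_19-dot-orbits; sizes (5, 5):

[[1, 2, 5, 6, 7], [3, 4, 8, 9, 10]]


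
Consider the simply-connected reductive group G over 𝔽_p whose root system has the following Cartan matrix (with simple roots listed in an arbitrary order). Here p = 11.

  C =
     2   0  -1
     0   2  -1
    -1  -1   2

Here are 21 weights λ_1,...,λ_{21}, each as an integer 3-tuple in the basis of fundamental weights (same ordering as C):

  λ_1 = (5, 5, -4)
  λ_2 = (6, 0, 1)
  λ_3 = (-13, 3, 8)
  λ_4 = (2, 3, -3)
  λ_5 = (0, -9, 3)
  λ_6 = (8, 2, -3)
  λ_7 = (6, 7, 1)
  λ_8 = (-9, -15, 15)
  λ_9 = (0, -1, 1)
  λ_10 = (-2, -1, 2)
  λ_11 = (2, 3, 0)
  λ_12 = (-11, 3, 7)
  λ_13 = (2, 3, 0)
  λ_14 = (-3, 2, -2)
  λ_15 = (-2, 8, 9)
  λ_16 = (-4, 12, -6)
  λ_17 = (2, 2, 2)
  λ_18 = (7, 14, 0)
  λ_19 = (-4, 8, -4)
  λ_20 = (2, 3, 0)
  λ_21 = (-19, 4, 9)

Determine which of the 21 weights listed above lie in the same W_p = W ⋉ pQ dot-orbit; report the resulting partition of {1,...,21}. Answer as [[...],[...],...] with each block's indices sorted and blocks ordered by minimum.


A_3 Cartan matrix, 3 simple roots permuted; ρ=(1,1,1).

Ā_11 reps of the 21 weights (A_3, coords as presented):

  1: (3, 3, 3)
  2: (7, 1, 2)
  3: (7, 1, 2)
  4: (1, 2, 2)
  5: (3, 4, 1)
  6: (7, 1, 2)
  7: (1, 2, 2)
  8: (3, 3, 3)
  9: (1, 0, 2)
  10: (1, 0, 2)
  11: (3, 4, 1)
  12: (7, 1, 2)
  13: (3, 4, 1)
  14: (1, 0, 2)
  15: (7, 1, 2)
  16: (3, 3, 3)
  17: (3, 3, 3)
  18: (1, 2, 2)
  19: (3, 3, 3)
  20: (3, 4, 1)
  21: (3, 4, 1)

Linkage partition of the 21 weights (5 classes, p=11):

[[1, 8, 16, 17, 19], [2, 3, 6, 12, 15], [4, 7, 18], [5, 11, 13, 20, 21], [9, 10, 14]]
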